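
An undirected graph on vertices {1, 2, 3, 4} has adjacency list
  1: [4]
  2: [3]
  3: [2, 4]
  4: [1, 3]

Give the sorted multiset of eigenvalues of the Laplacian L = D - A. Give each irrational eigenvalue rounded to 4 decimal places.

With the vertex order [1, 2, 3, 4], the degrees are [1, 1, 2, 2], giving D = diag(1, 1, 2, 2) and L = D - A. The multiplicity of 0 as a Laplacian eigenvalue equals the number of connected components. The single zero eigenvalue shows the graph is connected.

[0, 0.5858, 2, 3.4142]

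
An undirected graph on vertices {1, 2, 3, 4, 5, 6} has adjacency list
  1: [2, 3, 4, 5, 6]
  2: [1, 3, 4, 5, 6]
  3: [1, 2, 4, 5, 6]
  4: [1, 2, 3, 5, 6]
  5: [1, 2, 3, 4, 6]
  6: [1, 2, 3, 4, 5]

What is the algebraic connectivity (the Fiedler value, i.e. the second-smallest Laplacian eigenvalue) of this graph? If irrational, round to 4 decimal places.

6

With the vertex order [1, 2, 3, 4, 5, 6], the degrees are [5, 5, 5, 5, 5, 5], giving D = diag(5, 5, 5, 5, 5, 5) and L = D - A. The smallest Laplacian eigenvalue is always 0. The next one, lambda_2 = 6, measures how hard the graph is to disconnect: larger values mean better connectivity. The eigenvalues sum to 30, which equals trace(L) = 2|E|.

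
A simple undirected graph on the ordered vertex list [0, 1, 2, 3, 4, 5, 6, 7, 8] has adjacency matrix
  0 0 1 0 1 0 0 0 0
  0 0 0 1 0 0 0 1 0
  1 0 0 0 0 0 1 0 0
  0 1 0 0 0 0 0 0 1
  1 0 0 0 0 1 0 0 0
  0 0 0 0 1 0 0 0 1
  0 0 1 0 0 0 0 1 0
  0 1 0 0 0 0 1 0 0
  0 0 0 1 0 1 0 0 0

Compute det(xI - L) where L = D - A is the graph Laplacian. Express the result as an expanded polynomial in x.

Each diagonal entry of L is the vertex degree and each off-diagonal entry is -1 where an edge is present, 0 otherwise; in the order [0, 1, 2, 3, 4, 5, 6, 7, 8] the diagonal is [2, 2, 2, 2, 2, 2, 2, 2, 2]. Computing det(xI - L) by cofactor expansion (or equivalently via sum-over-permutations) gives x^9 - 18x^8 + 135x^7 - 546x^6 + 1287x^5 - 1782x^4 + 1386x^3 - 540x^2 + 81x. The constant term is 0 because L is singular (the all-ones vector lies in its kernel). There is one zero in the spectrum, matching the 1 component.

x^9 - 18x^8 + 135x^7 - 546x^6 + 1287x^5 - 1782x^4 + 1386x^3 - 540x^2 + 81x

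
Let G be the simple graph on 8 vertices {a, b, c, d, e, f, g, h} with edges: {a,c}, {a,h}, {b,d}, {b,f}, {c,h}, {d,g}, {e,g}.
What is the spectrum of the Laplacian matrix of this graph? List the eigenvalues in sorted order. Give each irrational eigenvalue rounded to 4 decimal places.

With the vertex order [a, b, c, d, e, f, g, h], the degrees are [2, 2, 2, 2, 1, 1, 2, 2], giving D = diag(2, 2, 2, 2, 1, 1, 2, 2) and L = D - A. The multiplicity of 0 as a Laplacian eigenvalue equals the number of connected components. The 2 zero eigenvalues correspond to the 2 connected components. The largest eigenvalue, 3.6180, is at most the vertex count 8.

[0, 0, 0.3820, 1.3820, 2.6180, 3, 3, 3.6180]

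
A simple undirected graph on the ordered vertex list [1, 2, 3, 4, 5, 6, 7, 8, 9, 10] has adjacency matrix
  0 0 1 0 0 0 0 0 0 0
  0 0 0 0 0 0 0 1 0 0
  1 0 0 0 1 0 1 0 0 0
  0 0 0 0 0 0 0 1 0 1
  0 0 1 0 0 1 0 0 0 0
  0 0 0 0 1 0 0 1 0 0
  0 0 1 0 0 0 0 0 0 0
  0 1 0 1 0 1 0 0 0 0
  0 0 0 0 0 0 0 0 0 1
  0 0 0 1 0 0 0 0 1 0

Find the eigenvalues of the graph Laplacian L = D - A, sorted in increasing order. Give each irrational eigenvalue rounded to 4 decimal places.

[0, 0.1257, 0.4097, 1, 1, 1.4295, 2.4234, 3.0954, 4.0925, 4.4238]

Each diagonal entry of L is the vertex degree and each off-diagonal entry is -1 where an edge is present, 0 otherwise; in the order [1, 2, 3, 4, 5, 6, 7, 8, 9, 10] the diagonal is [1, 1, 3, 2, 2, 2, 1, 3, 1, 2]. Diagonalising L (or applying a numerical eigensolver to the 10x10 matrix) gives the spectrum above. The largest eigenvalue, 4.4238, is at most the vertex count 10.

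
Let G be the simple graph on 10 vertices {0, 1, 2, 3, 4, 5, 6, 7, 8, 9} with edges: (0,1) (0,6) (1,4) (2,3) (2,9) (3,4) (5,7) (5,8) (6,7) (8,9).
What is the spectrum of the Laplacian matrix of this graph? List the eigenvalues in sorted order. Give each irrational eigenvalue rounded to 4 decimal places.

Reading degrees in the order [0, 1, 2, 3, 4, 5, 6, 7, 8, 9] gives [2, 2, 2, 2, 2, 2, 2, 2, 2, 2]; set D = diag(2, 2, 2, 2, 2, 2, 2, 2, 2, 2) and form L = D - A. Diagonalising L (or applying a numerical eigensolver to the 10x10 matrix) gives the spectrum above. The single zero eigenvalue shows the graph is connected.

[0, 0.3820, 0.3820, 1.3820, 1.3820, 2.6180, 2.6180, 3.6180, 3.6180, 4]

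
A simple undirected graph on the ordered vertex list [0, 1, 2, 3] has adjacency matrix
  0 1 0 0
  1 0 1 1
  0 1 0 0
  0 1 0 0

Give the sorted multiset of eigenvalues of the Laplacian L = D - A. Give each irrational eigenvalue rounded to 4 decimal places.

[0, 1, 1, 4]

With the vertex order [0, 1, 2, 3], the degrees are [1, 3, 1, 1], giving D = diag(1, 3, 1, 1) and L = D - A. Since every row of L sums to 0, the all-ones vector is in the kernel and 0 is an eigenvalue. The single zero eigenvalue shows the graph is connected. The eigenvalues sum to 6, which equals trace(L) = 2|E|.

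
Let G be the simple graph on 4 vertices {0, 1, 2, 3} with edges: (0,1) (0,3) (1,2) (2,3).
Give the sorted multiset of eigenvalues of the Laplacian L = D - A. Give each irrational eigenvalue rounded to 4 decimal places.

Reading degrees in the order [0, 1, 2, 3] gives [2, 2, 2, 2]; set D = diag(2, 2, 2, 2) and form L = D - A. L is symmetric positive semidefinite, so every eigenvalue is real and nonnegative.

[0, 2, 2, 4]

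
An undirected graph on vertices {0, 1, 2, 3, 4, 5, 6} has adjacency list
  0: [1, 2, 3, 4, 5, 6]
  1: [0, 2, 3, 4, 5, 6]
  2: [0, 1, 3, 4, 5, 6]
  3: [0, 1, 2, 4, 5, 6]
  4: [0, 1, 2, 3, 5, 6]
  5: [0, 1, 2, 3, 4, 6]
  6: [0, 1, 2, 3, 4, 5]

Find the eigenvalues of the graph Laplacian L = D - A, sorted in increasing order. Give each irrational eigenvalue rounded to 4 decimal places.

With the vertex order [0, 1, 2, 3, 4, 5, 6], the degrees are [6, 6, 6, 6, 6, 6, 6], giving D = diag(6, 6, 6, 6, 6, 6, 6) and L = D - A. L is symmetric positive semidefinite, so every eigenvalue is real and nonnegative. The single zero eigenvalue shows the graph is connected. There is one zero in the spectrum, matching the 1 component.

[0, 7, 7, 7, 7, 7, 7]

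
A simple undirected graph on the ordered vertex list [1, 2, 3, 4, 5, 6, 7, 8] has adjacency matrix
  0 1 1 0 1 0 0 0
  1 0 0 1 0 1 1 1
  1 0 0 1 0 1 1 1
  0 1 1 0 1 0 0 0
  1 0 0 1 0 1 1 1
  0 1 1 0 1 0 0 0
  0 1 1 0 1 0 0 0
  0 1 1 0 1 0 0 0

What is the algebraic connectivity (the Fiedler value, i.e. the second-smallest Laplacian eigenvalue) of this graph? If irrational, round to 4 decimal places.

3

With the vertex order [1, 2, 3, 4, 5, 6, 7, 8], the degrees are [3, 5, 5, 3, 5, 3, 3, 3], giving D = diag(3, 5, 5, 3, 5, 3, 3, 3) and L = D - A. Computing the eigenvalues of L and sorting gives [0, 3, 3, 3, 3, 5, 5, 8]. The Fiedler value lambda_2 = 3 is strictly positive, so the graph is connected.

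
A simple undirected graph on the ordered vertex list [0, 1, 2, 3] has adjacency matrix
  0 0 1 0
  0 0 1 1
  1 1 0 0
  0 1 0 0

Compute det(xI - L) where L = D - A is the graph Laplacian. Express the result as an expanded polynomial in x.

Each diagonal entry of L is the vertex degree and each off-diagonal entry is -1 where an edge is present, 0 otherwise; in the order [0, 1, 2, 3] the diagonal is [1, 2, 2, 1]. Computing det(xI - L) by cofactor expansion (or equivalently via sum-over-permutations) gives x^4 - 6x^3 + 10x^2 - 4x. The constant term is 0 because L is singular (the all-ones vector lies in its kernel). The largest eigenvalue, 3.4142, is at most the vertex count 4.

x^4 - 6x^3 + 10x^2 - 4x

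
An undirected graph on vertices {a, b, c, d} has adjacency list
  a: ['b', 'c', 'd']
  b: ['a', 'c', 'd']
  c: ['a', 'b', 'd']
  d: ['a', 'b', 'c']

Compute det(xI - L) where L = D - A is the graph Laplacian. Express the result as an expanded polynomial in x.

x^4 - 12x^3 + 48x^2 - 64x

With the vertex order [a, b, c, d], the degrees are [3, 3, 3, 3], giving D = diag(3, 3, 3, 3) and L = D - A. The eigenvalues of L are [0, 4, 4, 4]; the characteristic polynomial is the product of (x - lambda_i), which multiplies out to x^4 - 12x^3 + 48x^2 - 64x. The coefficient of x^3 equals -trace(L) = -12, matching the sum of degrees. The eigenvalues sum to 12, which equals trace(L) = 2|E|.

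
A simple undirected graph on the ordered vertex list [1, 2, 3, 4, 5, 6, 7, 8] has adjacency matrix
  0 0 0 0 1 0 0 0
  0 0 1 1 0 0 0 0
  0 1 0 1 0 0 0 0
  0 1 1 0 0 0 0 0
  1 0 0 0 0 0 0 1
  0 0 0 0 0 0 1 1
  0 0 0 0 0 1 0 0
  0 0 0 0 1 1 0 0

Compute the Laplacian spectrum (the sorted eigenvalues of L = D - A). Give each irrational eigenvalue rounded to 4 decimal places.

[0, 0, 0.3820, 1.3820, 2.6180, 3, 3, 3.6180]

With the vertex order [1, 2, 3, 4, 5, 6, 7, 8], the degrees are [1, 2, 2, 2, 2, 2, 1, 2], giving D = diag(1, 2, 2, 2, 2, 2, 1, 2) and L = D - A. The multiplicity of 0 as a Laplacian eigenvalue equals the number of connected components. The 2 zero eigenvalues correspond to the 2 connected components. The largest eigenvalue, 3.6180, is at most the vertex count 8.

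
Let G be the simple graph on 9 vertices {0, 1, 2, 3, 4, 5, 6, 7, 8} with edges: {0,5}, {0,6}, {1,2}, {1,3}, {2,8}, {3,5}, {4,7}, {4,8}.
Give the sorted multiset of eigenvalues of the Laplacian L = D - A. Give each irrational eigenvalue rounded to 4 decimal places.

[0, 0.1206, 0.4679, 1, 1.6527, 2.3473, 3, 3.5321, 3.8794]

Each diagonal entry of L is the vertex degree and each off-diagonal entry is -1 where an edge is present, 0 otherwise; in the order [0, 1, 2, 3, 4, 5, 6, 7, 8] the diagonal is [2, 2, 2, 2, 2, 2, 1, 1, 2]. Since every row of L sums to 0, the all-ones vector is in the kernel and 0 is an eigenvalue. The single zero eigenvalue shows the graph is connected. The largest eigenvalue, 3.8794, is at most the vertex count 9. The eigenvalues sum to 16, which equals trace(L) = 2|E|.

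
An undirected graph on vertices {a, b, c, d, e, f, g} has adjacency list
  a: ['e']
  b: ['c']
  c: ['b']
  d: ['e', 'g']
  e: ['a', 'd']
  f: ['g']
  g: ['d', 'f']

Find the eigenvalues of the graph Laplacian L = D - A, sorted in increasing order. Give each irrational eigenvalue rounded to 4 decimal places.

[0, 0, 0.3820, 1.3820, 2, 2.6180, 3.6180]

Each diagonal entry of L is the vertex degree and each off-diagonal entry is -1 where an edge is present, 0 otherwise; in the order [a, b, c, d, e, f, g] the diagonal is [1, 1, 1, 2, 2, 1, 2]. Since every row of L sums to 0, the all-ones vector is in the kernel and 0 is an eigenvalue. The 2 zero eigenvalues correspond to the 2 connected components. The largest eigenvalue, 3.6180, is at most the vertex count 7.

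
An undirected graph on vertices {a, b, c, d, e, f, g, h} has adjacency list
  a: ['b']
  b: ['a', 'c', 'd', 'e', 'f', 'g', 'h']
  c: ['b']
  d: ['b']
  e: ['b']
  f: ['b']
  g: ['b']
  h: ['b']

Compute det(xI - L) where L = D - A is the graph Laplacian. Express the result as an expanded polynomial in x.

x^8 - 14x^7 + 63x^6 - 140x^5 + 175x^4 - 126x^3 + 49x^2 - 8x

With the vertex order [a, b, c, d, e, f, g, h], the degrees are [1, 7, 1, 1, 1, 1, 1, 1], giving D = diag(1, 7, 1, 1, 1, 1, 1, 1) and L = D - A. L has integer entries, so p(x) = det(xI - L) has integer coefficients. Expanding the determinant yields x^8 - 14x^7 + 63x^6 - 140x^5 + 175x^4 - 126x^3 + 49x^2 - 8x. The constant term is 0 because L is singular (the all-ones vector lies in its kernel). There is one zero in the spectrum, matching the 1 component.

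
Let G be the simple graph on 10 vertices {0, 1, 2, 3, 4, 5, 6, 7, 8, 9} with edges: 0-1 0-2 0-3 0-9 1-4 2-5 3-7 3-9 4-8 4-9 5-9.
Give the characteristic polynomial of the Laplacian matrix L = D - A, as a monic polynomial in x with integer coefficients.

Each diagonal entry of L is the vertex degree and each off-diagonal entry is -1 where an edge is present, 0 otherwise; in the order [0, 1, 2, 3, 4, 5, 6, 7, 8, 9] the diagonal is [4, 2, 2, 3, 3, 2, 0, 1, 1, 4]. Computing det(xI - L) by cofactor expansion (or equivalently via sum-over-permutations) gives x^10 - 22x^9 + 199x^8 - 960x^7 + 2679x^6 - 4382x^5 + 4050x^4 - 1910x^3 + 351x^2. The coefficient of x^9 equals -trace(L) = -22, matching the sum of degrees. The eigenvalues sum to 22, which equals trace(L) = 2|E|.

x^10 - 22x^9 + 199x^8 - 960x^7 + 2679x^6 - 4382x^5 + 4050x^4 - 1910x^3 + 351x^2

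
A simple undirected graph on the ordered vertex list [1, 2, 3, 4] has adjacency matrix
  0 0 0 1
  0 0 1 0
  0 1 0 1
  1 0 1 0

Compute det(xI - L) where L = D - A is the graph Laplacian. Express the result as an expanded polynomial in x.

Each diagonal entry of L is the vertex degree and each off-diagonal entry is -1 where an edge is present, 0 otherwise; in the order [1, 2, 3, 4] the diagonal is [1, 1, 2, 2]. L has integer entries, so p(x) = det(xI - L) has integer coefficients. Expanding the determinant yields x^4 - 6x^3 + 10x^2 - 4x. The coefficient of x^3 equals -trace(L) = -6, matching the sum of degrees.

x^4 - 6x^3 + 10x^2 - 4x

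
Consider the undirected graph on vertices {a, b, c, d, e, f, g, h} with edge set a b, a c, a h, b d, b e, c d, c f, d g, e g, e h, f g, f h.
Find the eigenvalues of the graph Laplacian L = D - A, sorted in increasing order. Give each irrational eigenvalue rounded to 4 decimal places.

[0, 2, 2, 2, 4, 4, 4, 6]

Each diagonal entry of L is the vertex degree and each off-diagonal entry is -1 where an edge is present, 0 otherwise; in the order [a, b, c, d, e, f, g, h] the diagonal is [3, 3, 3, 3, 3, 3, 3, 3]. Since every row of L sums to 0, the all-ones vector is in the kernel and 0 is an eigenvalue. There is one zero in the spectrum, matching the 1 component.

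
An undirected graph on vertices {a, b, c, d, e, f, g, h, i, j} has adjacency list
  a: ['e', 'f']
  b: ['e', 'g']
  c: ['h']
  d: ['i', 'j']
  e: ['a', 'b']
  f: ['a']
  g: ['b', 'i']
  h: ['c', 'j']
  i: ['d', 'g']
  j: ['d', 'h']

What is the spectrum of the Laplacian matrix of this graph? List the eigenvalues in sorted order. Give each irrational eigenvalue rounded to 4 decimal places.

[0, 0.0979, 0.3820, 0.8244, 1.3820, 2, 2.6180, 3.1756, 3.6180, 3.9021]

Reading degrees in the order [a, b, c, d, e, f, g, h, i, j] gives [2, 2, 1, 2, 2, 1, 2, 2, 2, 2]; set D = diag(2, 2, 1, 2, 2, 1, 2, 2, 2, 2) and form L = D - A. L is symmetric positive semidefinite, so every eigenvalue is real and nonnegative. The single zero eigenvalue shows the graph is connected.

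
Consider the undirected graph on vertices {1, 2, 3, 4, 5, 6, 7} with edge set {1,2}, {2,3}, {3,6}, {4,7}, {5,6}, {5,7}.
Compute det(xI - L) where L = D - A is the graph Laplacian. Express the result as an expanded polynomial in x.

x^7 - 12x^6 + 55x^5 - 120x^4 + 126x^3 - 56x^2 + 7x

Reading degrees in the order [1, 2, 3, 4, 5, 6, 7] gives [1, 2, 2, 1, 2, 2, 2]; set D = diag(1, 2, 2, 1, 2, 2, 2) and form L = D - A. Computing det(xI - L) by cofactor expansion (or equivalently via sum-over-permutations) gives x^7 - 12x^6 + 55x^5 - 120x^4 + 126x^3 - 56x^2 + 7x. The constant term is 0 because L is singular (the all-ones vector lies in its kernel).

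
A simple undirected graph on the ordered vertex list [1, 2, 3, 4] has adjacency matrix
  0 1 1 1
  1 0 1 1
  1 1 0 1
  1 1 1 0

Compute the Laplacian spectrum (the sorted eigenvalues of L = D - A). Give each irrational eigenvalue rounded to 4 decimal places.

[0, 4, 4, 4]

With the vertex order [1, 2, 3, 4], the degrees are [3, 3, 3, 3], giving D = diag(3, 3, 3, 3) and L = D - A. L is symmetric positive semidefinite, so every eigenvalue is real and nonnegative. The single zero eigenvalue shows the graph is connected. The largest eigenvalue, 4, is at most the vertex count 4.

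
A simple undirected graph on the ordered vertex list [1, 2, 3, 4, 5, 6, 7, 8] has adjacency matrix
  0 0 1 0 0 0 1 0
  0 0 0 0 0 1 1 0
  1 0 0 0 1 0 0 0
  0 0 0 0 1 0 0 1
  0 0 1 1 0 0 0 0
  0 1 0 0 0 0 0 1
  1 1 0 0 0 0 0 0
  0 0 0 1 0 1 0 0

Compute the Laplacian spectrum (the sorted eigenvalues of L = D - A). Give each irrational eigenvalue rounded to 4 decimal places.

Each diagonal entry of L is the vertex degree and each off-diagonal entry is -1 where an edge is present, 0 otherwise; in the order [1, 2, 3, 4, 5, 6, 7, 8] the diagonal is [2, 2, 2, 2, 2, 2, 2, 2]. Since every row of L sums to 0, the all-ones vector is in the kernel and 0 is an eigenvalue. The single zero eigenvalue shows the graph is connected. By the matrix-tree theorem the graph has (1/8) * product of the nonzero eigenvalues = 8 spanning trees.

[0, 0.5858, 0.5858, 2, 2, 3.4142, 3.4142, 4]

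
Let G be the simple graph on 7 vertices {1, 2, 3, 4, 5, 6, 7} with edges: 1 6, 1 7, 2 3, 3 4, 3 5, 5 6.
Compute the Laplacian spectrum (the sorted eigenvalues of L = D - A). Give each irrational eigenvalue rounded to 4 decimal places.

[0, 0.2254, 1, 1, 2.1859, 3.3604, 4.2283]

Each diagonal entry of L is the vertex degree and each off-diagonal entry is -1 where an edge is present, 0 otherwise; in the order [1, 2, 3, 4, 5, 6, 7] the diagonal is [2, 1, 3, 1, 2, 2, 1]. Since every row of L sums to 0, the all-ones vector is in the kernel and 0 is an eigenvalue.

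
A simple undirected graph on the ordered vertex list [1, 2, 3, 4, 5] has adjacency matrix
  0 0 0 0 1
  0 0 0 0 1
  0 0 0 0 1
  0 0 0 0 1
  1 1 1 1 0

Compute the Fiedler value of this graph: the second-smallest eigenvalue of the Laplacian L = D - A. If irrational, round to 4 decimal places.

With the vertex order [1, 2, 3, 4, 5], the degrees are [1, 1, 1, 1, 4], giving D = diag(1, 1, 1, 1, 4) and L = D - A. The smallest Laplacian eigenvalue is always 0. The next one, lambda_2 = 1, measures how hard the graph is to disconnect: larger values mean better connectivity. The largest eigenvalue, 5, is at most the vertex count 5.

1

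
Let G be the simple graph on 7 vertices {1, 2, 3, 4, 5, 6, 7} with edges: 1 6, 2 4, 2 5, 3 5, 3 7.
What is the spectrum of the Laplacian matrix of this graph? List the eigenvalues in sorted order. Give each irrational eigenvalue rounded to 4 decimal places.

Each diagonal entry of L is the vertex degree and each off-diagonal entry is -1 where an edge is present, 0 otherwise; in the order [1, 2, 3, 4, 5, 6, 7] the diagonal is [1, 2, 2, 1, 2, 1, 1]. L is symmetric positive semidefinite, so every eigenvalue is real and nonnegative. The 2 zero eigenvalues correspond to the 2 connected components. The largest eigenvalue, 3.6180, is at most the vertex count 7.

[0, 0, 0.3820, 1.3820, 2, 2.6180, 3.6180]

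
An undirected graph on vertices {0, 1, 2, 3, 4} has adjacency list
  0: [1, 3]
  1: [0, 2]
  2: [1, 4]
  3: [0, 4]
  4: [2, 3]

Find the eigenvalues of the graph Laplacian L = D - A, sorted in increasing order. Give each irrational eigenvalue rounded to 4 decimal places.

Reading degrees in the order [0, 1, 2, 3, 4] gives [2, 2, 2, 2, 2]; set D = diag(2, 2, 2, 2, 2) and form L = D - A. Since every row of L sums to 0, the all-ones vector is in the kernel and 0 is an eigenvalue.

[0, 1.3820, 1.3820, 3.6180, 3.6180]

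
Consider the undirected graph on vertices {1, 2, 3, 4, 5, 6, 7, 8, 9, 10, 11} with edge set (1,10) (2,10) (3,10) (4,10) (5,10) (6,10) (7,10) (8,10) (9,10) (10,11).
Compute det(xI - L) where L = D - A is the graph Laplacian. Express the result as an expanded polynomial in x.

Reading degrees in the order [1, 2, 3, 4, 5, 6, 7, 8, 9, 10, 11] gives [1, 1, 1, 1, 1, 1, 1, 1, 1, 10, 1]; set D = diag(1, 1, 1, 1, 1, 1, 1, 1, 1, 10, 1) and form L = D - A. Computing det(xI - L) by cofactor expansion (or equivalently via sum-over-permutations) gives x^11 - 20x^10 + 135x^9 - 480x^8 + 1050x^7 - 1512x^6 + 1470x^5 - 960x^4 + 405x^3 - 100x^2 + 11x. The coefficient of x^10 equals -trace(L) = -20, matching the sum of degrees.

x^11 - 20x^10 + 135x^9 - 480x^8 + 1050x^7 - 1512x^6 + 1470x^5 - 960x^4 + 405x^3 - 100x^2 + 11x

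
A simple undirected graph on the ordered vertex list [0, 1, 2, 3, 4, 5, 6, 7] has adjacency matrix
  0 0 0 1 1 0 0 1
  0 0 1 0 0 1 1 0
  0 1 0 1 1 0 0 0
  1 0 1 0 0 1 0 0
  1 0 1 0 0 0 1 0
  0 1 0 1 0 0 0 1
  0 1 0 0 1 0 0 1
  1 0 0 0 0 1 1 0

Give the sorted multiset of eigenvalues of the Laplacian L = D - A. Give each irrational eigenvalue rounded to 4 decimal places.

[0, 2, 2, 2, 4, 4, 4, 6]

With the vertex order [0, 1, 2, 3, 4, 5, 6, 7], the degrees are [3, 3, 3, 3, 3, 3, 3, 3], giving D = diag(3, 3, 3, 3, 3, 3, 3, 3) and L = D - A. L is symmetric positive semidefinite, so every eigenvalue is real and nonnegative. The single zero eigenvalue shows the graph is connected. There is one zero in the spectrum, matching the 1 component.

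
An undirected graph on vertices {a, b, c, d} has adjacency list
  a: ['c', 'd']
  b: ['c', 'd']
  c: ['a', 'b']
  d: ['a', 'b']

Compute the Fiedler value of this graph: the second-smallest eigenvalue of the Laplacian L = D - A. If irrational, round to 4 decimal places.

2

Reading degrees in the order [a, b, c, d] gives [2, 2, 2, 2]; set D = diag(2, 2, 2, 2) and form L = D - A. The sorted Laplacian eigenvalues are [0, 2, 2, 4]; the algebraic connectivity is the second entry, 2.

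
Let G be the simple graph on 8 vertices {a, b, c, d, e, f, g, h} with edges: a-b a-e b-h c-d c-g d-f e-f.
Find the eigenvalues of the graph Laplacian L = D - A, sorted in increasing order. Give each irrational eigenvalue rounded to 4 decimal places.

Reading degrees in the order [a, b, c, d, e, f, g, h] gives [2, 2, 2, 2, 2, 2, 1, 1]; set D = diag(2, 2, 2, 2, 2, 2, 1, 1) and form L = D - A. Since every row of L sums to 0, the all-ones vector is in the kernel and 0 is an eigenvalue. The single zero eigenvalue shows the graph is connected. By the matrix-tree theorem the graph has (1/8) * product of the nonzero eigenvalues = 1 spanning tree. The eigenvalues sum to 14, which equals trace(L) = 2|E|.

[0, 0.1522, 0.5858, 1.2346, 2, 2.7654, 3.4142, 3.8478]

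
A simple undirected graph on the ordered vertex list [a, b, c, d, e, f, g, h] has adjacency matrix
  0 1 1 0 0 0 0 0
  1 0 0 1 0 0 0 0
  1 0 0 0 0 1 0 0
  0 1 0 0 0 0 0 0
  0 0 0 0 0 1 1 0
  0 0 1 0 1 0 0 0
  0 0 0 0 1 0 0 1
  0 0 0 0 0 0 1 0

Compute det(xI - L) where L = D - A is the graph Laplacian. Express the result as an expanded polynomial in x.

x^8 - 14x^7 + 78x^6 - 220x^5 + 330x^4 - 252x^3 + 84x^2 - 8x

Reading degrees in the order [a, b, c, d, e, f, g, h] gives [2, 2, 2, 1, 2, 2, 2, 1]; set D = diag(2, 2, 2, 1, 2, 2, 2, 1) and form L = D - A. Computing det(xI - L) by cofactor expansion (or equivalently via sum-over-permutations) gives x^8 - 14x^7 + 78x^6 - 220x^5 + 330x^4 - 252x^3 + 84x^2 - 8x. The constant term is 0 because L is singular (the all-ones vector lies in its kernel). By the matrix-tree theorem the graph has (1/8) * product of the nonzero eigenvalues = 1 spanning tree.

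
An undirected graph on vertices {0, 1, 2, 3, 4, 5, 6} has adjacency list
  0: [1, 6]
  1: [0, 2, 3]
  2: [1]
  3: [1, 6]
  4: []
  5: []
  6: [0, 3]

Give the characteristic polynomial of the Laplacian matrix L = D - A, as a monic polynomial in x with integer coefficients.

With the vertex order [0, 1, 2, 3, 4, 5, 6], the degrees are [2, 3, 1, 2, 0, 0, 2], giving D = diag(2, 3, 1, 2, 0, 0, 2) and L = D - A. L has integer entries, so p(x) = det(xI - L) has integer coefficients. Expanding the determinant yields x^7 - 10x^6 + 34x^5 - 46x^4 + 20x^3. The coefficient of x^6 equals -trace(L) = -10, matching the sum of degrees. The largest eigenvalue, 4.4812, is at most the vertex count 7.

x^7 - 10x^6 + 34x^5 - 46x^4 + 20x^3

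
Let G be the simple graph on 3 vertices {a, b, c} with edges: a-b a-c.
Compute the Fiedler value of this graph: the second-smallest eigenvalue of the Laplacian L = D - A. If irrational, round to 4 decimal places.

With the vertex order [a, b, c], the degrees are [2, 1, 1], giving D = diag(2, 1, 1) and L = D - A. The sorted Laplacian eigenvalues are [0, 1, 3]; the algebraic connectivity is the second entry, 1. By the matrix-tree theorem the graph has (1/3) * product of the nonzero eigenvalues = 1 spanning tree.

1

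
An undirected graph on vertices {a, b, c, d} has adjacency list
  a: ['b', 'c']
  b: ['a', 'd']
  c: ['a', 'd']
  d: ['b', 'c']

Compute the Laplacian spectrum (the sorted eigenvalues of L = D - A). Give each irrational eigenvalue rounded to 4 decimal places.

[0, 2, 2, 4]

With the vertex order [a, b, c, d], the degrees are [2, 2, 2, 2], giving D = diag(2, 2, 2, 2) and L = D - A. L is symmetric positive semidefinite, so every eigenvalue is real and nonnegative. By the matrix-tree theorem the graph has (1/4) * product of the nonzero eigenvalues = 4 spanning trees.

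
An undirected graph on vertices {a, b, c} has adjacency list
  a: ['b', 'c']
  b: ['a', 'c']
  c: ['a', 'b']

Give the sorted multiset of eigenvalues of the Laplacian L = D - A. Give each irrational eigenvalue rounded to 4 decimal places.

[0, 3, 3]

Reading degrees in the order [a, b, c] gives [2, 2, 2]; set D = diag(2, 2, 2) and form L = D - A. L is symmetric positive semidefinite, so every eigenvalue is real and nonnegative. The single zero eigenvalue shows the graph is connected.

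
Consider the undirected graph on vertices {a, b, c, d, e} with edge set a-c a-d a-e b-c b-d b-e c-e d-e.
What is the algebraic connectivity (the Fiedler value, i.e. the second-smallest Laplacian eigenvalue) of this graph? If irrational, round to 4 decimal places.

3

Each diagonal entry of L is the vertex degree and each off-diagonal entry is -1 where an edge is present, 0 otherwise; in the order [a, b, c, d, e] the diagonal is [3, 3, 3, 3, 4]. The sorted Laplacian eigenvalues are [0, 3, 3, 5, 5]; the algebraic connectivity is the second entry, 3. There is one zero in the spectrum, matching the 1 component. By the matrix-tree theorem the graph has (1/5) * product of the nonzero eigenvalues = 45 spanning trees.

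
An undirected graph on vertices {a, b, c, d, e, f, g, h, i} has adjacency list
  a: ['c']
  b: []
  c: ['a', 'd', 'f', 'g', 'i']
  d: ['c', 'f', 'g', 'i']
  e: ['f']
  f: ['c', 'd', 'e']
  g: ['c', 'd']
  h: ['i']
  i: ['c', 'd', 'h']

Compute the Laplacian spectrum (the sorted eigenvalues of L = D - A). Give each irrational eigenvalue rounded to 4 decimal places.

[0, 0, 0.5858, 0.7639, 1.2384, 2.6367, 3.4142, 5.2361, 6.1249]

With the vertex order [a, b, c, d, e, f, g, h, i], the degrees are [1, 0, 5, 4, 1, 3, 2, 1, 3], giving D = diag(1, 0, 5, 4, 1, 3, 2, 1, 3) and L = D - A. L is symmetric positive semidefinite, so every eigenvalue is real and nonnegative. The 2 zero eigenvalues correspond to the 2 connected components. The largest eigenvalue, 6.1249, is at most the vertex count 9.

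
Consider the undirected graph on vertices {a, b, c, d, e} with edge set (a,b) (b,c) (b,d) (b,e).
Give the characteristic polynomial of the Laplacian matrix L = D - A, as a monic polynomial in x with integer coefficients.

Reading degrees in the order [a, b, c, d, e] gives [1, 4, 1, 1, 1]; set D = diag(1, 4, 1, 1, 1) and form L = D - A. The eigenvalues of L are [0, 1, 1, 1, 5]; the characteristic polynomial is the product of (x - lambda_i), which multiplies out to x^5 - 8x^4 + 18x^3 - 16x^2 + 5x. Since p(0) = det(-L) = 0, x divides p(x). There is one zero in the spectrum, matching the 1 component.

x^5 - 8x^4 + 18x^3 - 16x^2 + 5x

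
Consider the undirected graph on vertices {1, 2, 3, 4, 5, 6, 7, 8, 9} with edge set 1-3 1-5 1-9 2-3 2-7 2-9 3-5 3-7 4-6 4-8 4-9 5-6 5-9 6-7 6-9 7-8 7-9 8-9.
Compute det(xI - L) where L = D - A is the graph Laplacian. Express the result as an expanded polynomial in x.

x^9 - 36x^8 + 551x^7 - 4680x^6 + 24103x^5 - 76968x^4 + 148536x^3 - 157996x^2 + 70704x

With the vertex order [1, 2, 3, 4, 5, 6, 7, 8, 9], the degrees are [3, 3, 4, 3, 4, 4, 5, 3, 7], giving D = diag(3, 3, 4, 3, 4, 4, 5, 3, 7) and L = D - A. Computing det(xI - L) by cofactor expansion (or equivalently via sum-over-permutations) gives x^9 - 36x^8 + 551x^7 - 4680x^6 + 24103x^5 - 76968x^4 + 148536x^3 - 157996x^2 + 70704x. The coefficient of x^8 equals -trace(L) = -36, matching the sum of degrees. The eigenvalues sum to 36, which equals trace(L) = 2|E|. There is one zero in the spectrum, matching the 1 component.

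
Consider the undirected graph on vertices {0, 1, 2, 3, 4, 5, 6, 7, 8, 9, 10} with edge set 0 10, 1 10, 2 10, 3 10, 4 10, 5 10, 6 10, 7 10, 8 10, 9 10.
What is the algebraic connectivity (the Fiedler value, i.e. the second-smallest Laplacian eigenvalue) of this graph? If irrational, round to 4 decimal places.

1

Reading degrees in the order [0, 1, 2, 3, 4, 5, 6, 7, 8, 9, 10] gives [1, 1, 1, 1, 1, 1, 1, 1, 1, 1, 10]; set D = diag(1, 1, 1, 1, 1, 1, 1, 1, 1, 1, 10) and form L = D - A. The sorted Laplacian eigenvalues are [0, 1, 1, 1, 1, 1, 1, 1, 1, 1, 11]; the algebraic connectivity is the second entry, 1. The eigenvalues sum to 20, which equals trace(L) = 2|E|.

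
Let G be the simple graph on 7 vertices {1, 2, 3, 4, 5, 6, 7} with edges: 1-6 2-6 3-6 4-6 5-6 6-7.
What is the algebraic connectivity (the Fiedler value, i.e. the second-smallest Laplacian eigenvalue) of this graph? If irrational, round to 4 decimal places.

1

Reading degrees in the order [1, 2, 3, 4, 5, 6, 7] gives [1, 1, 1, 1, 1, 6, 1]; set D = diag(1, 1, 1, 1, 1, 6, 1) and form L = D - A. The sorted Laplacian eigenvalues are [0, 1, 1, 1, 1, 1, 7]; the algebraic connectivity is the second entry, 1. The eigenvalues sum to 12, which equals trace(L) = 2|E|.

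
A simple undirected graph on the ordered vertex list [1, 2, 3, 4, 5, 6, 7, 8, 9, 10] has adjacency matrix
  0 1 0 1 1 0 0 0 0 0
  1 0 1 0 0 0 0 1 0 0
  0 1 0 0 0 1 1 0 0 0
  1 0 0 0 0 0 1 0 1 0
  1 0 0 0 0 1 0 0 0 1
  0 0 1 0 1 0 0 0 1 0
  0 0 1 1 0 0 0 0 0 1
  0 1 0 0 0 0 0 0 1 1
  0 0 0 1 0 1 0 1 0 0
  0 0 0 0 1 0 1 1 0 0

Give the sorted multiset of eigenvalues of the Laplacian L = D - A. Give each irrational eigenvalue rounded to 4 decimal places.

Each diagonal entry of L is the vertex degree and each off-diagonal entry is -1 where an edge is present, 0 otherwise; in the order [1, 2, 3, 4, 5, 6, 7, 8, 9, 10] the diagonal is [3, 3, 3, 3, 3, 3, 3, 3, 3, 3]. L is symmetric positive semidefinite, so every eigenvalue is real and nonnegative. The single zero eigenvalue shows the graph is connected. There is one zero in the spectrum, matching the 1 component.

[0, 2, 2, 2, 2, 2, 5, 5, 5, 5]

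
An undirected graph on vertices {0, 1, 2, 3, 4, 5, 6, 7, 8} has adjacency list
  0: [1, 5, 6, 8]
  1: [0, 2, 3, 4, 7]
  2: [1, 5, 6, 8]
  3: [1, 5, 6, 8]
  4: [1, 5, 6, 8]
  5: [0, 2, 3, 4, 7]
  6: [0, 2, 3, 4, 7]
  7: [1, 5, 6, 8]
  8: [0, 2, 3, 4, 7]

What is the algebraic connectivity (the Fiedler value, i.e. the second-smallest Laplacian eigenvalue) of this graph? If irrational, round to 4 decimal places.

Each diagonal entry of L is the vertex degree and each off-diagonal entry is -1 where an edge is present, 0 otherwise; in the order [0, 1, 2, 3, 4, 5, 6, 7, 8] the diagonal is [4, 5, 4, 4, 4, 5, 5, 4, 5]. The sorted Laplacian eigenvalues are [0, 4, 4, 4, 4, 5, 5, 5, 9]; the algebraic connectivity is the second entry, 4. The eigenvalues sum to 40, which equals trace(L) = 2|E|.

4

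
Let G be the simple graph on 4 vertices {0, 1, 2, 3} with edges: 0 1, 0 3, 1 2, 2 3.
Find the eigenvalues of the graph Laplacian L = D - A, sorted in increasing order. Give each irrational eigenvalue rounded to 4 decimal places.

[0, 2, 2, 4]

Each diagonal entry of L is the vertex degree and each off-diagonal entry is -1 where an edge is present, 0 otherwise; in the order [0, 1, 2, 3] the diagonal is [2, 2, 2, 2]. L is symmetric positive semidefinite, so every eigenvalue is real and nonnegative. The single zero eigenvalue shows the graph is connected. By the matrix-tree theorem the graph has (1/4) * product of the nonzero eigenvalues = 4 spanning trees.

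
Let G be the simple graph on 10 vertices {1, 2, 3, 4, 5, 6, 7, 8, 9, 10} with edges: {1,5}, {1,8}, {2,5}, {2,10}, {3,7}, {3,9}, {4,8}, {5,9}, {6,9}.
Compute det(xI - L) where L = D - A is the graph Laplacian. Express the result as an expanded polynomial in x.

With the vertex order [1, 2, 3, 4, 5, 6, 7, 8, 9, 10], the degrees are [2, 2, 2, 1, 3, 1, 1, 2, 3, 1], giving D = diag(2, 2, 2, 1, 3, 1, 1, 2, 3, 1) and L = D - A. L has integer entries, so p(x) = det(xI - L) has integer coefficients. Expanding the determinant yields x^10 - 18x^9 + 134x^8 - 536x^7 + 1252x^6 - 1738x^5 + 1399x^4 - 612x^3 + 129x^2 - 10x. Since p(0) = det(-L) = 0, x divides p(x). The largest eigenvalue, 4.7517, is at most the vertex count 10.

x^10 - 18x^9 + 134x^8 - 536x^7 + 1252x^6 - 1738x^5 + 1399x^4 - 612x^3 + 129x^2 - 10x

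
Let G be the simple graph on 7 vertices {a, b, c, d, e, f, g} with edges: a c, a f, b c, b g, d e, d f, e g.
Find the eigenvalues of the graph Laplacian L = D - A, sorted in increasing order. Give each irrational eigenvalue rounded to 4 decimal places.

[0, 0.7530, 0.7530, 2.4450, 2.4450, 3.8019, 3.8019]

With the vertex order [a, b, c, d, e, f, g], the degrees are [2, 2, 2, 2, 2, 2, 2], giving D = diag(2, 2, 2, 2, 2, 2, 2) and L = D - A. Since every row of L sums to 0, the all-ones vector is in the kernel and 0 is an eigenvalue.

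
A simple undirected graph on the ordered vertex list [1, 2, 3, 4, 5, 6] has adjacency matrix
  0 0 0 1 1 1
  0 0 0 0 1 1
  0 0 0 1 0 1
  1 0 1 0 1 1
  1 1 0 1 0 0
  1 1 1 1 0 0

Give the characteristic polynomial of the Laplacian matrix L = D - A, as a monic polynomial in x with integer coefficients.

x^6 - 18x^5 + 124x^4 - 406x^3 + 628x^2 - 366x

Each diagonal entry of L is the vertex degree and each off-diagonal entry is -1 where an edge is present, 0 otherwise; in the order [1, 2, 3, 4, 5, 6] the diagonal is [3, 2, 2, 4, 3, 4]. L has integer entries, so p(x) = det(xI - L) has integer coefficients. Expanding the determinant yields x^6 - 18x^5 + 124x^4 - 406x^3 + 628x^2 - 366x. The constant term is 0 because L is singular (the all-ones vector lies in its kernel). There is one zero in the spectrum, matching the 1 component.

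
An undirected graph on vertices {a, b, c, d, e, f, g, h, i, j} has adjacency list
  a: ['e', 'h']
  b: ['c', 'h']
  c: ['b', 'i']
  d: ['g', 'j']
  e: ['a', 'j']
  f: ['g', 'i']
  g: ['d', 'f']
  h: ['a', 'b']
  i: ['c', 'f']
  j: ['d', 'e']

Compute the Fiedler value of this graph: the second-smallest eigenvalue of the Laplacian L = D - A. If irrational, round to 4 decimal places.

0.3820

With the vertex order [a, b, c, d, e, f, g, h, i, j], the degrees are [2, 2, 2, 2, 2, 2, 2, 2, 2, 2], giving D = diag(2, 2, 2, 2, 2, 2, 2, 2, 2, 2) and L = D - A. Computing the eigenvalues of L and sorting gives [0, 0.3820, 0.3820, 1.3820, 1.3820, 2.6180, 2.6180, 3.6180, 3.6180, 4]. The Fiedler value lambda_2 = 0.3820 is strictly positive, so the graph is connected.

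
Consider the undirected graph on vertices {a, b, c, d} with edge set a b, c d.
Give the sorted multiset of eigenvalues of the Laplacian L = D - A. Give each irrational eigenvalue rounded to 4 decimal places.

[0, 0, 2, 2]

Reading degrees in the order [a, b, c, d] gives [1, 1, 1, 1]; set D = diag(1, 1, 1, 1) and form L = D - A. Since every row of L sums to 0, the all-ones vector is in the kernel and 0 is an eigenvalue. The 2 zero eigenvalues correspond to the 2 connected components. The eigenvalues sum to 4, which equals trace(L) = 2|E|. The largest eigenvalue, 2, is at most the vertex count 4.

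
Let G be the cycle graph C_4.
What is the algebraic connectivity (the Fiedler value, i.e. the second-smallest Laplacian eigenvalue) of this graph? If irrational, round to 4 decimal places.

The graph has 4 vertices and degree multiset [2, 2, 2, 2]; D is the diagonal matrix of degrees and L = D - A. The sorted Laplacian eigenvalues are [0, 2, 2, 4]; the algebraic connectivity is the second entry, 2. The eigenvalues sum to 8, which equals trace(L) = 2|E|.

2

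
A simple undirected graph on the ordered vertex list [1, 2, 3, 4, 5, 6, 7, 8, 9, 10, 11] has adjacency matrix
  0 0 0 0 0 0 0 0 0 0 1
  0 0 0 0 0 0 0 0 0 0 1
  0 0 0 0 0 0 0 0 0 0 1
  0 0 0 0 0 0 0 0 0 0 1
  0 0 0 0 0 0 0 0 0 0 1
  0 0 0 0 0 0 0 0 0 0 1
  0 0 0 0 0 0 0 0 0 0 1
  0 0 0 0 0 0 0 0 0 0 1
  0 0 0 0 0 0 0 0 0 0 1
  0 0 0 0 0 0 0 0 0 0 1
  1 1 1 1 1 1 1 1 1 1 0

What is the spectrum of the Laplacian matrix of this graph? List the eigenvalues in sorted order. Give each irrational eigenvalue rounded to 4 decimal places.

[0, 1, 1, 1, 1, 1, 1, 1, 1, 1, 11]

Each diagonal entry of L is the vertex degree and each off-diagonal entry is -1 where an edge is present, 0 otherwise; in the order [1, 2, 3, 4, 5, 6, 7, 8, 9, 10, 11] the diagonal is [1, 1, 1, 1, 1, 1, 1, 1, 1, 1, 10]. Since every row of L sums to 0, the all-ones vector is in the kernel and 0 is an eigenvalue. By the matrix-tree theorem the graph has (1/11) * product of the nonzero eigenvalues = 1 spanning tree.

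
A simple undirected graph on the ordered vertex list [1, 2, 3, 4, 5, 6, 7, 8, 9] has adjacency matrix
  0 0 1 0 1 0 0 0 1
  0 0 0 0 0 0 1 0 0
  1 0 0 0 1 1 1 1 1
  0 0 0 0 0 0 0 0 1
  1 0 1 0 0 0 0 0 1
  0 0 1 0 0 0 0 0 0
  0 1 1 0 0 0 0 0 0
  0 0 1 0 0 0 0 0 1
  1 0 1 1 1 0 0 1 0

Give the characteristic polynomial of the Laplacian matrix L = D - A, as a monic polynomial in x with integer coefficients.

Each diagonal entry of L is the vertex degree and each off-diagonal entry is -1 where an edge is present, 0 otherwise; in the order [1, 2, 3, 4, 5, 6, 7, 8, 9] the diagonal is [3, 1, 6, 1, 3, 1, 2, 2, 5]. L has integer entries, so p(x) = det(xI - L) has integer coefficients. Expanding the determinant yields x^9 - 24x^8 + 231x^7 - 1154x^6 + 3248x^5 - 5238x^4 + 4689x^3 - 2110x^2 + 360x. The constant term is 0 because L is singular (the all-ones vector lies in its kernel).

x^9 - 24x^8 + 231x^7 - 1154x^6 + 3248x^5 - 5238x^4 + 4689x^3 - 2110x^2 + 360x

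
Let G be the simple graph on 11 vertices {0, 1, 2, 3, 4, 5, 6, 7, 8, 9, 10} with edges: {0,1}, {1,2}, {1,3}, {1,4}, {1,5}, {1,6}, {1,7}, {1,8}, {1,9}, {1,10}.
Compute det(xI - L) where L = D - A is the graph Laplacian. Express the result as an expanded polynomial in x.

Each diagonal entry of L is the vertex degree and each off-diagonal entry is -1 where an edge is present, 0 otherwise; in the order [0, 1, 2, 3, 4, 5, 6, 7, 8, 9, 10] the diagonal is [1, 10, 1, 1, 1, 1, 1, 1, 1, 1, 1]. L has integer entries, so p(x) = det(xI - L) has integer coefficients. Expanding the determinant yields x^11 - 20x^10 + 135x^9 - 480x^8 + 1050x^7 - 1512x^6 + 1470x^5 - 960x^4 + 405x^3 - 100x^2 + 11x. The coefficient of x^10 equals -trace(L) = -20, matching the sum of degrees. By the matrix-tree theorem the graph has (1/11) * product of the nonzero eigenvalues = 1 spanning tree.

x^11 - 20x^10 + 135x^9 - 480x^8 + 1050x^7 - 1512x^6 + 1470x^5 - 960x^4 + 405x^3 - 100x^2 + 11x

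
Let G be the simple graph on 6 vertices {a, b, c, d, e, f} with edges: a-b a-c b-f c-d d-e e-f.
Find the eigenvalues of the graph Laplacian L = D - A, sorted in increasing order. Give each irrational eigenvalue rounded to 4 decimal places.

[0, 1, 1, 3, 3, 4]

Reading degrees in the order [a, b, c, d, e, f] gives [2, 2, 2, 2, 2, 2]; set D = diag(2, 2, 2, 2, 2, 2) and form L = D - A. L is symmetric positive semidefinite, so every eigenvalue is real and nonnegative. There is one zero in the spectrum, matching the 1 component.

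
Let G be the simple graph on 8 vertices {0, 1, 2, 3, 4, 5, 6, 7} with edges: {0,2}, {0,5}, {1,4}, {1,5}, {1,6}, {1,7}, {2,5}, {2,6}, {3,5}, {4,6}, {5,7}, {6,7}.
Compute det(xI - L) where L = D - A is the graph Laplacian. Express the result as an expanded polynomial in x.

x^8 - 24x^7 + 234x^6 - 1192x^5 + 3392x^4 - 5328x^3 + 4224x^2 - 1296x

Each diagonal entry of L is the vertex degree and each off-diagonal entry is -1 where an edge is present, 0 otherwise; in the order [0, 1, 2, 3, 4, 5, 6, 7] the diagonal is [2, 4, 3, 1, 2, 5, 4, 3]. Computing det(xI - L) by cofactor expansion (or equivalently via sum-over-permutations) gives x^8 - 24x^7 + 234x^6 - 1192x^5 + 3392x^4 - 5328x^3 + 4224x^2 - 1296x. Since p(0) = det(-L) = 0, x divides p(x). By the matrix-tree theorem the graph has (1/8) * product of the nonzero eigenvalues = 162 spanning trees. The eigenvalues sum to 24, which equals trace(L) = 2|E|.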